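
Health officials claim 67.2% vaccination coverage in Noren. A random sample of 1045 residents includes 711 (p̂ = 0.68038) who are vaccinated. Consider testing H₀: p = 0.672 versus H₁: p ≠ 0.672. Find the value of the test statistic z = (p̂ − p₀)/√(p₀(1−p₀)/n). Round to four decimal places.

p̂ = 711/1045 ≈ 0.680383.
SE = √(p₀(1−p₀)/n) = √(0.22042/1045) = 0.014523.
z = (0.680383 − 0.672)/0.014523 = 0.008383/0.014523 = 0.5772.
Two-sided p-value ≈ 2·Φ(−0.577) = 0.5638.

z = 0.5772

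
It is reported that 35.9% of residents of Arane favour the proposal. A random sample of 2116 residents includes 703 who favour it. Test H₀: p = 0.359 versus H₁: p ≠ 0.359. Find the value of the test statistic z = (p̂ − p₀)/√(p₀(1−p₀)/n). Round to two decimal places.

z = -2.57

p̂ = 703/2116 = 0.33223.
SE = √(p₀(1−p₀)/n) = √(0.23012/2116) = 0.01043.
z = (0.33223 − 0.359)/0.01043 = -0.02677/0.01043 = -2.57.
p-value = 2·P(Z > 2.567) ≈ 0.0103.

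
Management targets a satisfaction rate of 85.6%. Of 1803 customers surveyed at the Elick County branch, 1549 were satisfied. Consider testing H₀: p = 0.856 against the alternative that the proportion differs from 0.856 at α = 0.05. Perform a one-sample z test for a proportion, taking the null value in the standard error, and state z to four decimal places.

p̂ = 1549/1803 = 0.859124.
Standard error under H₀: √(0.856×0.144/1803) = 0.008268.
z = (0.859124 − 0.856)/0.008268 = 0.003124/0.008268 = 0.3778.
p-value = 2·P(Z > 0.378) ≈ 0.7056. With α = 0.05, fail to reject H₀.

z = 0.3778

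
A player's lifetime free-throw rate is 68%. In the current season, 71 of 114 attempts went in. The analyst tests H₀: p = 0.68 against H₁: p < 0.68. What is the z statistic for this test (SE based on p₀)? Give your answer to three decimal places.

p̂ = 71/114 = 0.62281.
Standard error under H₀: √(0.68×0.32/114) = 0.04369.
z = (0.62281 − 0.68)/0.04369 = -0.05719/0.04369 = -1.309.
p-value = P(Z < -1.309) ≈ 0.0953.

z = -1.309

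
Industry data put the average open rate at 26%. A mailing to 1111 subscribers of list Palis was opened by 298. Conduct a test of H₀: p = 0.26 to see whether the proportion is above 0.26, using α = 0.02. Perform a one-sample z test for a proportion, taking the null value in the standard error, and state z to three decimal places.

z = 0.625

p̂ = 298/1111 = 0.26823.
Standard error under H₀: √(0.26×0.74/1111) = 0.01316.
z = (0.26823 − 0.26)/0.01316 = 0.00823/0.01316 = 0.625.
p-value = P(Z > 0.625) ≈ 0.2659, so at α = 0.02 we fail to reject H₀.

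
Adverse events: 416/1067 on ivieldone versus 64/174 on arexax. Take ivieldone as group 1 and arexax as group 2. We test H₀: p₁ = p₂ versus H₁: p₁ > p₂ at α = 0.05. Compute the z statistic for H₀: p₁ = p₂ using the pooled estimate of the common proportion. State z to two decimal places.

p̂₁ = 416/1067 ≈ 0.38988, p̂₂ = 64/174 ≈ 0.36782.
Pooled p̂ = (416+64)/(1067+174) = 480/1241 = 0.38678.
SE = √(p̂(1−p̂)(1/n₁+1/n₂)) = √(0.38678·0.61322·0.00668433) = √(0.00158541) = 0.03982.
z = (0.38988 − 0.36782)/0.03982 = 0.02206/0.03982 = 0.55.
p-value = P(Z > 0.554) ≈ 0.2898. With α = 0.05, fail to reject H₀.

z = 0.55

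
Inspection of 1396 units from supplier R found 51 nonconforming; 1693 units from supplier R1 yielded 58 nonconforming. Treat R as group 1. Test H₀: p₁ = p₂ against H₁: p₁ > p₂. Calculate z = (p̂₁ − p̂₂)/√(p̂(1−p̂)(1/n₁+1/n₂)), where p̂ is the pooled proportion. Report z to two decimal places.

p̂₁ = 51/1396 = 0.03653, p̂₂ = 58/1693 = 0.03426.
Pooled p̂ = (51+58)/(1396+1693) = 109/3089 = 0.03529.
SE = √(0.0340414 × 0.001307) = 0.00667.
z = (0.03653 − 0.03426)/0.00667 = 0.00227/0.00667 = 0.34.
p-value = P(Z > 0.341) ≈ 0.3666.

z = 0.34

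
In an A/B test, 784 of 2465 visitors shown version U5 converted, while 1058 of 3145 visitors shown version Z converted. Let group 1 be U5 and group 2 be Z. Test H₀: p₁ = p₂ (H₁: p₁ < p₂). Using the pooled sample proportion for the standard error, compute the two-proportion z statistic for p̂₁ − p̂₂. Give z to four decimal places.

z = -1.4529

p̂₁ = 784/2465 ≈ 0.318053, p̂₂ = 1058/3145 ≈ 0.336407.
Pooled p̂ = (784+1058)/(2465+3145) = 1842/5610 = 0.328342.
SE = √(0.220534 × 0.000723645) = 0.012633.
z = (0.318053 − 0.336407)/0.012633 = -0.018354/0.012633 = -1.4529.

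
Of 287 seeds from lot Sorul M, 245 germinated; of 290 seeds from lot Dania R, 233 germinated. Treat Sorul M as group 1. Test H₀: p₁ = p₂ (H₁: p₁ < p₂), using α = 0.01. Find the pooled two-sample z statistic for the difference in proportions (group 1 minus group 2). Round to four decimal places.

p̂₁ = 245/287 = 0.853659, p̂₂ = 233/290 = 0.803448.
Pooled p̂ = (245+233)/(287+290) = 478/577 = 0.828423.
SE = √(0.142138 × 0.0069326) = 0.031391.
z = (0.853659 − 0.803448)/0.031391 = 0.050211/0.031391 = 1.5995.
p-value = P(Z < 1.600) ≈ 0.9451. With α = 0.01, fail to reject H₀.

z = 1.5995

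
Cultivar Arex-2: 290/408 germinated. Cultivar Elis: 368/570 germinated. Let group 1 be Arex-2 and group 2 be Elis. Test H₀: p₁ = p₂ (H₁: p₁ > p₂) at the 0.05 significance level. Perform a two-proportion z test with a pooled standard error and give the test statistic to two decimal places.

p̂₁ = 290/408 = 0.7108, p̂₂ = 368/570 = 0.6456.
Pooled p̂ = (290+368)/(408+570) = 658/978 = 0.6728.
SE = √(p̂(1−p̂)(1/n₁+1/n₂)) = √(0.6728·0.3272·0.00420537) = √(0.000925768) = 0.0304.
z = (0.7108 − 0.6456)/0.0304 = 0.0652/0.0304 = 2.14.
p-value = P(Z > 2.142) ≈ 0.0161. With α = 0.05, reject H₀.

z = 2.14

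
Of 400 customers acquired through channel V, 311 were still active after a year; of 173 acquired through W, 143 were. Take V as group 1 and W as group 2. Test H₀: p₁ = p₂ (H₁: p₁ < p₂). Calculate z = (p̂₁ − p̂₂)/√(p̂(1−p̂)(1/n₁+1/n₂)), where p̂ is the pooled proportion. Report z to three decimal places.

z = -1.330

p̂₁ = 311/400 = 0.77750, p̂₂ = 143/173 = 0.82659.
Pooled p̂ = (311+143)/(400+173) = 454/573 = 0.79232.
SE = √(p̂(1−p̂)(1/n₁+1/n₂)) = √(0.79232·0.20768·0.00828035) = √(0.00136252) = 0.03691.
z = (0.77750 − 0.82659)/0.03691 = -0.04909/0.03691 = -1.330.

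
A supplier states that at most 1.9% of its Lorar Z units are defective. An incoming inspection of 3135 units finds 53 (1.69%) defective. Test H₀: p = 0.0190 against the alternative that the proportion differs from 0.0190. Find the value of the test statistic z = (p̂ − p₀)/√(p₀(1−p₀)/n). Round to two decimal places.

z = -0.86

p̂ = 53/3135 = 0.01691.
Under H₀, SE = √(0.019·0.981/3135) = √(5.94545e-06) = 0.00244.
z = (0.01691 − 0.019)/0.00244 = -0.00209/0.00244 = -0.86.
Two-sided p-value ≈ 2·Φ(−0.859) = 0.3904.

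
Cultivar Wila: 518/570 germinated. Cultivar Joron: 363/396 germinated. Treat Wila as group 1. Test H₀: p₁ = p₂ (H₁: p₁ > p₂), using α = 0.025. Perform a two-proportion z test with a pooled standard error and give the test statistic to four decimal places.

p̂₁ = 518/570 = 0.908772, p̂₂ = 363/396 = 0.916667.
Pooled p̂ = (518+363)/(570+396) = 881/966 = 0.912008.
SE = √(0.0802492 × 0.00427964) = 0.018532.
z = (0.908772 − 0.916667)/0.018532 = -0.007895/0.018532 = -0.4260.
p-value = P(Z > -0.426) ≈ 0.6649; since p > α = 0.025, fail to reject H₀.

z = -0.4260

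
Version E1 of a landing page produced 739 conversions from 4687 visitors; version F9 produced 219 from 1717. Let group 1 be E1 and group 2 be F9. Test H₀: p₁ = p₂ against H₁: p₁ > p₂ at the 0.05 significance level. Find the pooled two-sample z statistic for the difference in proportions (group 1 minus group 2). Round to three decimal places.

z = 2.994

p̂₁ = 739/4687 ≈ 0.15767, p̂₂ = 219/1717 ≈ 0.12755.
Pooled p̂ = (739+219)/(4687+1717) = 958/6404 = 0.14959.
SE = √(0.127216 × 0.000795767) = 0.01006.
z = (0.15767 − 0.12755)/0.01006 = 0.03012/0.01006 = 2.994.
p-value = P(Z > 2.994) ≈ 0.0014. With α = 0.05, reject H₀.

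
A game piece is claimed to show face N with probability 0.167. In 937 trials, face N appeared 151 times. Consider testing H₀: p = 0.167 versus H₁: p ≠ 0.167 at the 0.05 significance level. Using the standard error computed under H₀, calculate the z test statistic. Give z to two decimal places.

p̂ = 151/937 ≈ 0.1612.
Standard error under H₀: √(0.167×0.833/937) = 0.0122.
z = (0.1612 − 0.167)/0.0122 = -0.0058/0.0122 = -0.48.
p-value = 2·P(Z > 0.480) ≈ 0.6313. With α = 0.05, fail to reject H₀.

z = -0.48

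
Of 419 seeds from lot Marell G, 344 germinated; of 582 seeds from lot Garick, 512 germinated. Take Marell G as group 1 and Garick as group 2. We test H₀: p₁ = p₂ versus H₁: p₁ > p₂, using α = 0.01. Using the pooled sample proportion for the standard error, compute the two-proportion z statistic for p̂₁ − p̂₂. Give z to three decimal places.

z = -2.604

p̂₁ = 344/419 = 0.82100, p̂₂ = 512/582 = 0.87973.
Pooled p̂ = (344+512)/(419+582) = 856/1001 = 0.85514.
SE = √(0.123872 × 0.00410485) = 0.02255.
z = (0.82100 − 0.87973)/0.02255 = -0.05873/0.02255 = -2.604.
p-value = P(Z > -2.604) ≈ 0.9954; since p > α = 0.01, fail to reject H₀.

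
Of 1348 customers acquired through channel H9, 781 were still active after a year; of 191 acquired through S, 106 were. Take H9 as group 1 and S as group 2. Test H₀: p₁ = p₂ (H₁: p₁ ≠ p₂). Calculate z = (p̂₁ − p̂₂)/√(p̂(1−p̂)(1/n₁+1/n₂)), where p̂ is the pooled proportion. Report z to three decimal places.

z = 0.639

p̂₁ = 781/1348 ≈ 0.57938, p̂₂ = 106/191 ≈ 0.55497.
Pooled p̂ = (781+106)/(1348+191) = 887/1539 = 0.57635.
SE = √(0.244171 × 0.00597744) = 0.03820.
z = (0.57938 − 0.55497)/0.03820 = 0.02441/0.03820 = 0.639.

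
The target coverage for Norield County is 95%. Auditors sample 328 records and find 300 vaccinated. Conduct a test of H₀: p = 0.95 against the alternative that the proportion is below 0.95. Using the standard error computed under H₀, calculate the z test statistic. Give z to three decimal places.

z = -2.939

p̂ = 300/328 = 0.914634.
SE = √(p₀(1−p₀)/n) = √(0.0475/328) = 0.012034.
z = (0.914634 − 0.95)/0.012034 = -0.035366/0.012034 = -2.939.
p-value = P(Z < -2.939) ≈ 0.0016.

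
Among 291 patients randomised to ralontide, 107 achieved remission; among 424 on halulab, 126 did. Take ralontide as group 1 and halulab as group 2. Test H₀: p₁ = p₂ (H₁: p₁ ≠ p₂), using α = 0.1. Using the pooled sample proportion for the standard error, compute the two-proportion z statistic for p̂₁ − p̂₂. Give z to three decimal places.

p̂₁ = 107/291 ≈ 0.36770, p̂₂ = 126/424 ≈ 0.29717.
Pooled p̂ = (107+126)/(291+424) = 233/715 = 0.32587.
SE = √(0.21968 × 0.00579492) = 0.03568.
z = (0.36770 − 0.29717)/0.03568 = 0.07053/0.03568 = 1.977.
p-value = 2·P(Z > 1.977) ≈ 0.0481, so at α = 0.1 we reject H₀.

z = 1.977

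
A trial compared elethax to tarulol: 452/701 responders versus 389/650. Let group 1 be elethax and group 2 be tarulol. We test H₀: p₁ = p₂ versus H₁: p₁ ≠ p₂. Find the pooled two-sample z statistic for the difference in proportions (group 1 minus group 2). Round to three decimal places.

z = 1.755

p̂₁ = 452/701 = 0.64479, p̂₂ = 389/650 = 0.59846.
Pooled p̂ = (452+389)/(701+650) = 841/1351 = 0.62250.
SE = √(0.234993 × 0.002965) = 0.02640.
z = (0.64479 − 0.59846)/0.02640 = 0.04633/0.02640 = 1.755.
Two-sided p-value ≈ 2·Φ(−1.755) = 0.0792.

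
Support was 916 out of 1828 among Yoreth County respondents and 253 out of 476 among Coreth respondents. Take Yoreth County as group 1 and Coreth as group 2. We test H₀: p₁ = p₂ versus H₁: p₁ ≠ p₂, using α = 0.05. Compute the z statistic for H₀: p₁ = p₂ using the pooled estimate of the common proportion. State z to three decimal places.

z = -1.182

p̂₁ = 916/1828 ≈ 0.50109, p̂₂ = 253/476 ≈ 0.53151.
Pooled p̂ = (916+253)/(1828+476) = 1169/2304 = 0.50738.
SE = √(0.249946 × 0.00264789) = 0.02573.
z = (0.50109 − 0.53151)/0.02573 = -0.03042/0.02573 = -1.182.
p-value = 2·P(Z > 1.182) ≈ 0.2370. With α = 0.05, fail to reject H₀.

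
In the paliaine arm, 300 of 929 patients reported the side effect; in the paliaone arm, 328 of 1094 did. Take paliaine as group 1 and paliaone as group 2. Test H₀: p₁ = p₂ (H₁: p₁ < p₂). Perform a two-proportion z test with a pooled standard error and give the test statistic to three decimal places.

p̂₁ = 300/929 = 0.32293, p̂₂ = 328/1094 = 0.29982.
Pooled p̂ = (300+328)/(929+1094) = 628/2023 = 0.31043.
SE = √(0.214063 × 0.0019905) = 0.02064.
z = (0.32293 − 0.29982)/0.02064 = 0.02311/0.02064 = 1.120.
p-value = P(Z < 1.120) ≈ 0.8686.

z = 1.120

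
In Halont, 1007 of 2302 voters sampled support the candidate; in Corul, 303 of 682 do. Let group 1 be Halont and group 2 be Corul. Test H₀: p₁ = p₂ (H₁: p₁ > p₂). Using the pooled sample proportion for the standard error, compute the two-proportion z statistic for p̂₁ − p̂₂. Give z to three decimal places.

z = -0.316

p̂₁ = 1007/2302 ≈ 0.43745, p̂₂ = 303/682 ≈ 0.44428.
Pooled p̂ = (1007+303)/(2302+682) = 1310/2984 = 0.43901.
SE = √(0.24628 × 0.00190068) = 0.02164.
z = (0.43745 − 0.44428)/0.02164 = -0.00683/0.02164 = -0.316.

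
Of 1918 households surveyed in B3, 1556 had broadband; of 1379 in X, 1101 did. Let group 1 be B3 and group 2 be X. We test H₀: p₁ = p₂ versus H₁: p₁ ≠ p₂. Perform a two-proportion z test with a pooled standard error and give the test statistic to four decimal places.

p̂₁ = 1556/1918 ≈ 0.811262, p̂₂ = 1101/1379 ≈ 0.798405.
Pooled p̂ = (1556+1101)/(1918+1379) = 2657/3297 = 0.805884.
SE = √(p̂(1−p̂)(1/n₁+1/n₂)) = √(0.805884·0.194116·0.00124654) = √(0.000195002) = 0.013964.
z = (0.811262 − 0.798405)/0.013964 = 0.012857/0.013964 = 0.9207.
p-value = 2·P(Z > 0.921) ≈ 0.3572.

z = 0.9207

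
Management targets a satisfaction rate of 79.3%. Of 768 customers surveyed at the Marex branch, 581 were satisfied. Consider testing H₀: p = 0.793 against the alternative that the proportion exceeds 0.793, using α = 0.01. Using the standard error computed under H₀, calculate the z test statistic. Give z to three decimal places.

p̂ = 581/768 = 0.75651.
Standard error under H₀: √(0.793×0.207/768) = 0.01462.
z = (0.75651 − 0.793)/0.01462 = -0.03649/0.01462 = -2.496.
p-value = P(Z > -2.496) ≈ 0.9937. With α = 0.01, fail to reject H₀.

z = -2.496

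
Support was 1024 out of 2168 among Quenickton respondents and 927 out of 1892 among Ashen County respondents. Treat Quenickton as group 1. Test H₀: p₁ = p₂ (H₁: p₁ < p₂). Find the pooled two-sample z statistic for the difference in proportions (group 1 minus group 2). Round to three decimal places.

z = -1.122

p̂₁ = 1024/2168 = 0.47232, p̂₂ = 927/1892 = 0.48996.
Pooled p̂ = (1024+927)/(2168+1892) = 1951/4060 = 0.48054.
SE = √(p̂(1−p̂)(1/n₁+1/n₂)) = √(0.48054·0.51946·0.000989796) = √(0.000247074) = 0.01572.
z = (0.47232 − 0.48996)/0.01572 = -0.01764/0.01572 = -1.122.
p-value = P(Z < -1.122) ≈ 0.1310.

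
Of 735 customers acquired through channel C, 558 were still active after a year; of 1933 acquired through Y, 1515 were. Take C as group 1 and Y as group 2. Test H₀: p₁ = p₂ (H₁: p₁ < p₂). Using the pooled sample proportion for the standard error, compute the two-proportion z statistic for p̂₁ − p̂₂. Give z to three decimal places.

z = -1.362

p̂₁ = 558/735 = 0.759184, p̂₂ = 1515/1933 = 0.783756.
Pooled p̂ = (558+1515)/(735+1933) = 2073/2668 = 0.776987.
SE = √(0.173278 × 0.00187787) = 0.018039.
z = (0.759184 − 0.783756)/0.018039 = -0.024572/0.018039 = -1.362.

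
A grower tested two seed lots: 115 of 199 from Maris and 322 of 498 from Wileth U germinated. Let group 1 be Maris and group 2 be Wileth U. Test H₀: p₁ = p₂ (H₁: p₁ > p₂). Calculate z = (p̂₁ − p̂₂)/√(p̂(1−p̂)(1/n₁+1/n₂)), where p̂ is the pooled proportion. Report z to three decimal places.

p̂₁ = 115/199 = 0.57789, p̂₂ = 322/498 = 0.64659.
Pooled p̂ = (115+322)/(199+498) = 437/697 = 0.62697.
SE = √(0.233878 × 0.00703316) = 0.04056.
z = (0.57789 − 0.64659)/0.04056 = -0.06870/0.04056 = -1.694.

z = -1.694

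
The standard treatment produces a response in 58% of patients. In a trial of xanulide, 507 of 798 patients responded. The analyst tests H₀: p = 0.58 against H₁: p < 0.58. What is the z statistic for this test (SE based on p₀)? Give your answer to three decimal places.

z = 3.167

p̂ = 507/798 ≈ 0.635338.
Standard error under H₀: √(0.58×0.42/798) = 0.017472.
z = (0.635338 − 0.58)/0.017472 = 0.055338/0.017472 = 3.167.
p-value = P(Z < 3.167) ≈ 0.9992.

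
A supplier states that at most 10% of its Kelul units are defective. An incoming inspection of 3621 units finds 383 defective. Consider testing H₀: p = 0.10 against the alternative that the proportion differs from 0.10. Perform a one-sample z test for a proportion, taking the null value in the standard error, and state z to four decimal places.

p̂ = 383/3621 = 0.1057719.
Standard error under H₀: √(0.1×0.9/3621) = 0.0049855.
z = (0.1057719 − 0.1)/0.0049855 = 0.0057719/0.0049855 = 1.1577.

z = 1.1577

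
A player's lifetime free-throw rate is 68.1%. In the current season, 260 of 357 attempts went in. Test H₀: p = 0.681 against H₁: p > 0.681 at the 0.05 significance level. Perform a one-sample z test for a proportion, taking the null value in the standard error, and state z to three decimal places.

p̂ = 260/357 ≈ 0.72829.
Standard error under H₀: √(0.681×0.319/357) = 0.02467.
z = (0.72829 − 0.681)/0.02467 = 0.04729/0.02467 = 1.917.
p-value = P(Z > 1.917) ≈ 0.0276, so at α = 0.05 we reject H₀.

z = 1.917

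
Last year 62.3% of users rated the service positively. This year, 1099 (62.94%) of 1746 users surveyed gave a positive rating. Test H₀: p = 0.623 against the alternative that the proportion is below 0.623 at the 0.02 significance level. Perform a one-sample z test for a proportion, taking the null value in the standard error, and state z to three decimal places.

p̂ = 1099/1746 = 0.62944.
Under H₀, SE = √(0.623·0.377/1746) = √(0.000134519) = 0.01160.
z = (0.62944 − 0.623)/0.01160 = 0.00644/0.01160 = 0.555.
p-value = P(Z < 0.555) ≈ 0.7106; since p > α = 0.02, fail to reject H₀.

z = 0.555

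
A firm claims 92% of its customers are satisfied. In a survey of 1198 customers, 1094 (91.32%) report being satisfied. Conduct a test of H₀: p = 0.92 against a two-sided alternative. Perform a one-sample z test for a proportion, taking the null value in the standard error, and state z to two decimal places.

z = -0.87

p̂ = 1094/1198 ≈ 0.9132.
Standard error under H₀: √(0.92×0.08/1198) = 0.0078.
z = (0.9132 − 0.92)/0.0078 = -0.0068/0.0078 = -0.87.
Two-sided p-value ≈ 2·Φ(−0.869) = 0.3848.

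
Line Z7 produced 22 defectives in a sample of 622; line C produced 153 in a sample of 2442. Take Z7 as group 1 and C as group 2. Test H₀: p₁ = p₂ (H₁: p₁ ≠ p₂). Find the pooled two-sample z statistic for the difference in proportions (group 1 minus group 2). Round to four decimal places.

p̂₁ = 22/622 ≈ 0.035370, p̂₂ = 153/2442 ≈ 0.062654.
Pooled p̂ = (22+153)/(622+2442) = 175/3064 = 0.057115.
SE = √(p̂(1−p̂)(1/n₁+1/n₂)) = √(0.057115·0.942885·0.00201722) = √(0.000108633) = 0.010423.
z = (0.035370 − 0.062654)/0.010423 = -0.027284/0.010423 = -2.6177.
p-value = 2·P(Z > 2.618) ≈ 0.0089.

z = -2.6177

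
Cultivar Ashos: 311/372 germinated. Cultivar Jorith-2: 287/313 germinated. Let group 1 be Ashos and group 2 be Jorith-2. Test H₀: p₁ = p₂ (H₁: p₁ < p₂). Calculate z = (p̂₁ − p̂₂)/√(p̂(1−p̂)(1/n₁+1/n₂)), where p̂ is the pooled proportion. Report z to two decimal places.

p̂₁ = 311/372 = 0.8360, p̂₂ = 287/313 = 0.9169.
Pooled p̂ = (311+287)/(372+313) = 598/685 = 0.8730.
SE = √(0.110876 × 0.00588306) = 0.0255.
z = (0.8360 − 0.9169)/0.0255 = -0.0809/0.0255 = -3.17.

z = -3.17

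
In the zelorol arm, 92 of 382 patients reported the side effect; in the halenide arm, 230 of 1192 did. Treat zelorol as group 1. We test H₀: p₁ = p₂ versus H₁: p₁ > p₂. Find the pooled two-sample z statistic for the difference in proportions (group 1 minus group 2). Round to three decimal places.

p̂₁ = 92/382 = 0.24084, p̂₂ = 230/1192 = 0.19295.
Pooled p̂ = (92+230)/(382+1192) = 322/1574 = 0.20457.
SE = √(0.162724 × 0.00345673) = 0.02372.
z = (0.24084 − 0.19295)/0.02372 = 0.04789/0.02372 = 2.019.

z = 2.019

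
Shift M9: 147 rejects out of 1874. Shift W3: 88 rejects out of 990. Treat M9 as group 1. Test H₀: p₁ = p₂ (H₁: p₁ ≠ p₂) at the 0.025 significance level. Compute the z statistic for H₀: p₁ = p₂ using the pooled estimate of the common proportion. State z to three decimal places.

z = -0.969

p̂₁ = 147/1874 = 0.07844, p̂₂ = 88/990 = 0.08889.
Pooled p̂ = (147+88)/(1874+990) = 235/2864 = 0.08205.
SE = √(0.0753204 × 0.00154372) = 0.01078.
z = (0.07844 − 0.08889)/0.01078 = -0.01045/0.01078 = -0.969.
p-value = 2·P(Z > 0.969) ≈ 0.3326. With α = 0.025, fail to reject H₀.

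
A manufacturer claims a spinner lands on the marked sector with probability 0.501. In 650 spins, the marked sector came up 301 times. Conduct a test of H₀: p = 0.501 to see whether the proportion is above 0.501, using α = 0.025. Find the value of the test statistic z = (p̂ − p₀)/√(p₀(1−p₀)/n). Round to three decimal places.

p̂ = 301/650 ≈ 0.46308.
Standard error under H₀: √(0.501×0.499/650) = 0.01961.
z = (0.46308 − 0.501)/0.01961 = -0.03792/0.01961 = -1.934.
p-value = P(Z > -1.934) ≈ 0.9734; since p > α = 0.025, fail to reject H₀.

z = -1.934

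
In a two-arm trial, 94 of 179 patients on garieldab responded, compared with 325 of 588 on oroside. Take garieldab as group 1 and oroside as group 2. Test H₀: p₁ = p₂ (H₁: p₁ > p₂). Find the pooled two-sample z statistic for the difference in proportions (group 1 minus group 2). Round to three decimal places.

p̂₁ = 94/179 = 0.52514, p̂₂ = 325/588 = 0.55272.
Pooled p̂ = (94+325)/(179+588) = 419/767 = 0.54628.
SE = √(p̂(1−p̂)(1/n₁+1/n₂)) = √(0.54628·0.45372·0.00728727) = √(0.00180621) = 0.04250.
z = (0.52514 − 0.55272)/0.04250 = -0.02758/0.04250 = -0.649.

z = -0.649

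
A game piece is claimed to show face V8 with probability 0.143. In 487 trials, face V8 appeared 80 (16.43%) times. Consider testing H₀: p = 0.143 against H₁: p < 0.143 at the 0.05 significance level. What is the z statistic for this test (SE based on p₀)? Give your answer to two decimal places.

p̂ = 80/487 = 0.1643.
Standard error under H₀: √(0.143×0.857/487) = 0.0159.
z = (0.1643 − 0.143)/0.0159 = 0.0213/0.0159 = 1.34.
p-value = P(Z < 1.341) ≈ 0.9100. With α = 0.05, fail to reject H₀.

z = 1.34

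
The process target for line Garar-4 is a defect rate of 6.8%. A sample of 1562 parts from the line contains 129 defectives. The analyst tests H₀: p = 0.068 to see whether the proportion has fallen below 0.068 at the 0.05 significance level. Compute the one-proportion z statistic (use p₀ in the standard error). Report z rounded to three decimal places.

z = 2.290

p̂ = 129/1562 = 0.08259.
SE = √(p₀(1−p₀)/n) = √(0.063376/1562) = 0.00637.
z = (0.08259 − 0.068)/0.00637 = 0.01459/0.00637 = 2.290.
p-value = P(Z < 2.290) ≈ 0.9890; since p > α = 0.05, fail to reject H₀.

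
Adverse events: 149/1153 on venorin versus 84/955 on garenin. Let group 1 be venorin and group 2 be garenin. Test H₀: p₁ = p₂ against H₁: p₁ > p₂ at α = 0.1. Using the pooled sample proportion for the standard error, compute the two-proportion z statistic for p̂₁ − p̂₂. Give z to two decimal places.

z = 3.01

p̂₁ = 149/1153 ≈ 0.1292, p̂₂ = 84/955 ≈ 0.0880.
Pooled p̂ = (149+84)/(1153+955) = 233/2108 = 0.1105.
SE = √(0.0983141 × 0.00191442) = 0.0137.
z = (0.1292 − 0.0880)/0.0137 = 0.0412/0.0137 = 3.01.
p-value = P(Z > 3.008) ≈ 0.0013. With α = 0.1, reject H₀.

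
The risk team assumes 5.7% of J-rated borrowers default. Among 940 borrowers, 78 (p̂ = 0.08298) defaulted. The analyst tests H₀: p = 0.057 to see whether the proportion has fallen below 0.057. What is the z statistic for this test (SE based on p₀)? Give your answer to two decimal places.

z = 3.44

p̂ = 78/940 = 0.08298.
Under H₀, SE = √(0.057·0.943/940) = √(5.71819e-05) = 0.00756.
z = (0.08298 − 0.057)/0.00756 = 0.02598/0.00756 = 3.44.
p-value = P(Z < 3.435) ≈ 0.9997.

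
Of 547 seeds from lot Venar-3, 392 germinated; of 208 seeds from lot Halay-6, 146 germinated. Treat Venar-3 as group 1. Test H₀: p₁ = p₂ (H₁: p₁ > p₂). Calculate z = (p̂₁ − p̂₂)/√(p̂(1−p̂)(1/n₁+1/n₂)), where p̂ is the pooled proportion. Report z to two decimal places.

p̂₁ = 392/547 = 0.7166, p̂₂ = 146/208 = 0.7019.
Pooled p̂ = (392+146)/(547+208) = 538/755 = 0.7126.
SE = √(p̂(1−p̂)(1/n₁+1/n₂)) = √(0.7126·0.2874·0.00663585) = √(0.00135908) = 0.0369.
z = (0.7166 − 0.7019)/0.0369 = 0.0147/0.0369 = 0.40.
p-value = P(Z > 0.399) ≈ 0.3449.

z = 0.40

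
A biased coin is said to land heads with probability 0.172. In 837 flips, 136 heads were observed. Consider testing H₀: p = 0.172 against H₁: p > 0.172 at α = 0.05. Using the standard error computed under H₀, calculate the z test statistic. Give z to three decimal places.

z = -0.729

p̂ = 136/837 ≈ 0.16249.
SE = √(p₀(1−p₀)/n) = √(0.14242/837) = 0.01304.
z = (0.16249 − 0.172)/0.01304 = -0.00951/0.01304 = -0.729.
p-value = P(Z > -0.729) ≈ 0.7671, so at α = 0.05 we fail to reject H₀.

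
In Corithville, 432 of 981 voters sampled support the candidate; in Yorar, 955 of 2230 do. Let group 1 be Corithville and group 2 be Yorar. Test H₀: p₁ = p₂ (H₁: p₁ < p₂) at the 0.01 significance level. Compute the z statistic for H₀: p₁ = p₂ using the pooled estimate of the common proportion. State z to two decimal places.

z = 0.64

p̂₁ = 432/981 ≈ 0.4404, p̂₂ = 955/2230 ≈ 0.4283.
Pooled p̂ = (432+955)/(981+2230) = 1387/3211 = 0.4320.
SE = √(p̂(1−p̂)(1/n₁+1/n₂)) = √(0.4320·0.5680·0.0014678) = √(0.000360153) = 0.0190.
z = (0.4404 − 0.4283)/0.0190 = 0.0121/0.0190 = 0.64.
p-value = P(Z < 0.638) ≈ 0.7384; since p > α = 0.01, fail to reject H₀.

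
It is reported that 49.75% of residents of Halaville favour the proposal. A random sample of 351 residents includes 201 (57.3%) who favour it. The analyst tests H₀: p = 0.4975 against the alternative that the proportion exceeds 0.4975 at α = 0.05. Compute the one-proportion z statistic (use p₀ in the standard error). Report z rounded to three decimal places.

p̂ = 201/351 = 0.57265.
SE = √(p₀(1−p₀)/n) = √(0.24999/351) = 0.02669.
z = (0.57265 − 0.4975)/0.02669 = 0.07515/0.02669 = 2.816.
p-value = P(Z > 2.816) ≈ 0.0024. With α = 0.05, reject H₀.

z = 2.816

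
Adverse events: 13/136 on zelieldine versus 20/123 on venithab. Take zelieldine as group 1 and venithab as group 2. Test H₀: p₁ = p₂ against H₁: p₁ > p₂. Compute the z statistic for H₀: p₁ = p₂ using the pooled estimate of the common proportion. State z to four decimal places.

p̂₁ = 13/136 ≈ 0.095588, p̂₂ = 20/123 ≈ 0.162602.
Pooled p̂ = (13+20)/(136+123) = 33/259 = 0.127413.
SE = √(p̂(1−p̂)(1/n₁+1/n₂)) = √(0.127413·0.872587·0.015483) = √(0.00172139) = 0.041490.
z = (0.095588 − 0.162602)/0.041490 = -0.067014/0.041490 = -1.6152.
p-value = P(Z > -1.615) ≈ 0.9469.

z = -1.6152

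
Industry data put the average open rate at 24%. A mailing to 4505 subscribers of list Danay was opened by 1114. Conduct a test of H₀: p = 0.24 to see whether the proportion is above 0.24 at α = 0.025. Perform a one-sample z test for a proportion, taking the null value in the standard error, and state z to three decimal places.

z = 1.144

p̂ = 1114/4505 = 0.247281.
Standard error under H₀: √(0.24×0.76/4505) = 0.006363.
z = (0.247281 − 0.24)/0.006363 = 0.007281/0.006363 = 1.144.
p-value = P(Z > 1.144) ≈ 0.1263; since p > α = 0.025, fail to reject H₀.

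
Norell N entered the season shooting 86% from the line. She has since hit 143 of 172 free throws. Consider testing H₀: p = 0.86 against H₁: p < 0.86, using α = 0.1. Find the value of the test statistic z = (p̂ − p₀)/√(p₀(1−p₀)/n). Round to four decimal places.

p̂ = 143/172 = 0.8313953.
SE = √(p₀(1−p₀)/n) = √(0.1204/172) = 0.0264575.
z = (0.8313953 − 0.86)/0.0264575 = -0.0286047/0.0264575 = -1.0812.
p-value = P(Z < -1.081) ≈ 0.1398; since p > α = 0.1, fail to reject H₀.

z = -1.0812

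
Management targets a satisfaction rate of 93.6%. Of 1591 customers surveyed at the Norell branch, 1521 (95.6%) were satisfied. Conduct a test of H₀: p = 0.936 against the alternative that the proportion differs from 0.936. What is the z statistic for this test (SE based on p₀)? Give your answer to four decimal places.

z = 3.2598

p̂ = 1521/1591 ≈ 0.9560025.
Under H₀, SE = √(0.936·0.064/1591) = √(3.76518e-05) = 0.0061361.
z = (0.9560025 − 0.936)/0.0061361 = 0.0200025/0.0061361 = 3.2598.
p-value = 2·P(Z > 3.260) ≈ 0.0011.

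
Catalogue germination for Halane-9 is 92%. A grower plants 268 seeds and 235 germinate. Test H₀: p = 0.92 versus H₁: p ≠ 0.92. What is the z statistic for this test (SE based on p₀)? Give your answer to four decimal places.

z = -2.6029

p̂ = 235/268 = 0.8768657.
Under H₀, SE = √(0.92·0.08/268) = √(0.000274627) = 0.0165719.
z = (0.8768657 − 0.92)/0.0165719 = -0.0431343/0.0165719 = -2.6029.
p-value = 2·P(Z > 2.603) ≈ 0.0092.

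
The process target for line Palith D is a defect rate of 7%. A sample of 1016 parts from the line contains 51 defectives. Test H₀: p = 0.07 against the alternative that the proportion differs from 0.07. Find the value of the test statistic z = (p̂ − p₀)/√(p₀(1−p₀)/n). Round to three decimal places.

z = -2.474

p̂ = 51/1016 = 0.050197.
Under H₀, SE = √(0.07·0.93/1016) = √(6.40748e-05) = 0.008005.
z = (0.050197 − 0.07)/0.008005 = -0.019803/0.008005 = -2.474.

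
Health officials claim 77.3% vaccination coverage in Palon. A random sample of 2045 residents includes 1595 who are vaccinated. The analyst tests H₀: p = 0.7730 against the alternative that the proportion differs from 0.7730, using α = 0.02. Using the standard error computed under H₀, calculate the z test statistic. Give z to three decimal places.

p̂ = 1595/2045 ≈ 0.779951.
Standard error under H₀: √(0.773×0.227/2045) = 0.009263.
z = (0.779951 − 0.773)/0.009263 = 0.006951/0.009263 = 0.750.
Two-sided p-value ≈ 2·Φ(−0.750) = 0.4530; since p > α = 0.02, fail to reject H₀.

z = 0.750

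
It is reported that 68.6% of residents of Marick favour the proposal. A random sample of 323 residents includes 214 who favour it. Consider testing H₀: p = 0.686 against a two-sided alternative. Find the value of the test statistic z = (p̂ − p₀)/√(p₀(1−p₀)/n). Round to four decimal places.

p̂ = 214/323 = 0.662539.
Under H₀, SE = √(0.686·0.314/323) = √(0.000666885) = 0.025824.
z = (0.662539 − 0.686)/0.025824 = -0.023461/0.025824 = -0.9085.

z = -0.9085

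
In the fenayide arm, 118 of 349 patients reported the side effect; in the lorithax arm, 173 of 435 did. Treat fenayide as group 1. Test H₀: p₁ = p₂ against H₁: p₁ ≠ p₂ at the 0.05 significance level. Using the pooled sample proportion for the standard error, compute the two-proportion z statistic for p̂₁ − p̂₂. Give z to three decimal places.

z = -1.716

p̂₁ = 118/349 = 0.33811, p̂₂ = 173/435 = 0.39770.
Pooled p̂ = (118+173)/(349+435) = 291/784 = 0.37117.
SE = √(p̂(1−p̂)(1/n₁+1/n₂)) = √(0.37117·0.62883·0.00516418) = √(0.00120534) = 0.03472.
z = (0.33811 − 0.39770)/0.03472 = -0.05959/0.03472 = -1.716.
p-value = 2·P(Z > 1.716) ≈ 0.0861, so at α = 0.05 we fail to reject H₀.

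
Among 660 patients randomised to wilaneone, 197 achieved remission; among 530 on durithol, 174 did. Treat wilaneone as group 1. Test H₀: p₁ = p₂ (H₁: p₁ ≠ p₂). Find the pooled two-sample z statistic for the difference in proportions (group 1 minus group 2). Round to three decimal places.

z = -1.104

p̂₁ = 197/660 ≈ 0.29848, p̂₂ = 174/530 ≈ 0.32830.
Pooled p̂ = (197+174)/(660+530) = 371/1190 = 0.31176.
SE = √(0.214567 × 0.00340194) = 0.02702.
z = (0.29848 − 0.32830)/0.02702 = -0.02982/0.02702 = -1.104.
p-value = 2·P(Z > 1.104) ≈ 0.2698.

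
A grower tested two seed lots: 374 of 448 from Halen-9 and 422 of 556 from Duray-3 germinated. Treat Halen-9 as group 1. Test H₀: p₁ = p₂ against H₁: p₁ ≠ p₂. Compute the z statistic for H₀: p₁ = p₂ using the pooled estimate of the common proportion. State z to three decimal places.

p̂₁ = 374/448 ≈ 0.83482, p̂₂ = 422/556 ≈ 0.75899.
Pooled p̂ = (374+422)/(448+556) = 796/1004 = 0.79283.
SE = √(p̂(1−p̂)(1/n₁+1/n₂)) = √(0.79283·0.20717·0.0040307) = √(0.000662049) = 0.02573.
z = (0.83482 − 0.75899)/0.02573 = 0.07583/0.02573 = 2.947.

z = 2.947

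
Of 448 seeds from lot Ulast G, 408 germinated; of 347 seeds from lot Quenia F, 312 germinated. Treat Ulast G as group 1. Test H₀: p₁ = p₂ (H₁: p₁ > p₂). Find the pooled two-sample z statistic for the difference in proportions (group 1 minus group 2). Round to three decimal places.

p̂₁ = 408/448 = 0.91071, p̂₂ = 312/347 = 0.89914.
Pooled p̂ = (408+312)/(448+347) = 720/795 = 0.90566.
SE = √(p̂(1−p̂)(1/n₁+1/n₂)) = √(0.90566·0.09434·0.00511399) = √(0.000436937) = 0.02090.
z = (0.91071 − 0.89914)/0.02090 = 0.01157/0.02090 = 0.554.
p-value = P(Z > 0.554) ≈ 0.2898.

z = 0.554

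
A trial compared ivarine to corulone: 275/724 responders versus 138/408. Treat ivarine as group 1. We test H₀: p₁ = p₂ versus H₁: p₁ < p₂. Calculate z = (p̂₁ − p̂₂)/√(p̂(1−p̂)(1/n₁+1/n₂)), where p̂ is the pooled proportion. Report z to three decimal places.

p̂₁ = 275/724 = 0.37983, p̂₂ = 138/408 = 0.33824.
Pooled p̂ = (275+138)/(724+408) = 413/1132 = 0.36484.
SE = √(0.231732 × 0.0038322) = 0.02980.
z = (0.37983 − 0.33824)/0.02980 = 0.04159/0.02980 = 1.396.

z = 1.396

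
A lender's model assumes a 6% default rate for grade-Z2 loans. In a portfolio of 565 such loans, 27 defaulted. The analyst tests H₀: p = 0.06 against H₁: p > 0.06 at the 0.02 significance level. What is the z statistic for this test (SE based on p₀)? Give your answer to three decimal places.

z = -1.222

p̂ = 27/565 = 0.04779.
SE = √(p₀(1−p₀)/n) = √(0.0564/565) = 0.00999.
z = (0.04779 − 0.06)/0.00999 = -0.01221/0.00999 = -1.222.
p-value = P(Z > -1.222) ≈ 0.8892, so at α = 0.02 we fail to reject H₀.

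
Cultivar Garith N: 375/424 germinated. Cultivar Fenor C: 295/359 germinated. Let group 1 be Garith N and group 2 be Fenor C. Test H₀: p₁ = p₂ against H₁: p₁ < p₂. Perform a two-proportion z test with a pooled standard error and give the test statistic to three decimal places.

z = 2.488

p̂₁ = 375/424 = 0.88443, p̂₂ = 295/359 = 0.82173.
Pooled p̂ = (375+295)/(424+359) = 670/783 = 0.85568.
SE = √(0.123489 × 0.00514401) = 0.02520.
z = (0.88443 − 0.82173)/0.02520 = 0.06270/0.02520 = 2.488.
p-value = P(Z < 2.488) ≈ 0.9936.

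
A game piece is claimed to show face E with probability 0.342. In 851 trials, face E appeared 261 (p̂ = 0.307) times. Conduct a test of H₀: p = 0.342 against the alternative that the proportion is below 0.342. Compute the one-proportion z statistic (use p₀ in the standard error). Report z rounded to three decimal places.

z = -2.171

p̂ = 261/851 = 0.30670.
Standard error under H₀: √(0.342×0.658/851) = 0.01626.
z = (0.30670 − 0.342)/0.01626 = -0.03530/0.01626 = -2.171.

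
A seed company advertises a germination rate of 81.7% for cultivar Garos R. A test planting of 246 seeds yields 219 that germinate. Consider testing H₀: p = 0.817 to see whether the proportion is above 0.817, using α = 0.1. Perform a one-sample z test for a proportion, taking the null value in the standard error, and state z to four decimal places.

z = 2.9710

p̂ = 219/246 ≈ 0.890244.
Standard error under H₀: √(0.817×0.183/246) = 0.024653.
z = (0.890244 − 0.817)/0.024653 = 0.073244/0.024653 = 2.9710.
p-value = P(Z > 2.971) ≈ 0.0015; since p < α = 0.1, reject H₀.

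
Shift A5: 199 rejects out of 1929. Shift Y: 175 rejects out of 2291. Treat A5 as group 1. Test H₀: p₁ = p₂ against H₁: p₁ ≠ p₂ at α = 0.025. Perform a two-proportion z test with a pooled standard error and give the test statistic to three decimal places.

z = 3.049

p̂₁ = 199/1929 = 0.10316, p̂₂ = 175/2291 = 0.07639.
Pooled p̂ = (199+175)/(1929+2291) = 374/4220 = 0.08863.
SE = √(p̂(1−p̂)(1/n₁+1/n₂)) = √(0.08863·0.91137·0.000954894) = √(7.71278e-05) = 0.00878.
z = (0.10316 − 0.07639)/0.00878 = 0.02677/0.00878 = 3.049.
p-value = 2·P(Z > 3.049) ≈ 0.0023; since p < α = 0.025, reject H₀.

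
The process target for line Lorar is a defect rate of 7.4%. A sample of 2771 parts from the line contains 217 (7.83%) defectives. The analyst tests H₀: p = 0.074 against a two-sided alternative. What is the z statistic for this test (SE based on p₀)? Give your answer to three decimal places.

p̂ = 217/2771 ≈ 0.07831.
Standard error under H₀: √(0.074×0.926/2771) = 0.00497.
z = (0.07831 − 0.074)/0.00497 = 0.00431/0.00497 = 0.867.

z = 0.867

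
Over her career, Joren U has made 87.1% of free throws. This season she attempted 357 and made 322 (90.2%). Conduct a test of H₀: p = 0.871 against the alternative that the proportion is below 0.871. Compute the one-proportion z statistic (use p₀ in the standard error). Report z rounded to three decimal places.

z = 1.745

p̂ = 322/357 ≈ 0.90196.
SE = √(p₀(1−p₀)/n) = √(0.11236/357) = 0.01774.
z = (0.90196 − 0.871)/0.01774 = 0.03096/0.01774 = 1.745.
p-value = P(Z < 1.745) ≈ 0.9595.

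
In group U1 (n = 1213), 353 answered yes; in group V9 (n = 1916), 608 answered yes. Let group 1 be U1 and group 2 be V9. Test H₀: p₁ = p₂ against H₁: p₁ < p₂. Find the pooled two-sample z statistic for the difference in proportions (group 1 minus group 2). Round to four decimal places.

p̂₁ = 353/1213 ≈ 0.291014, p̂₂ = 608/1916 ≈ 0.317328.
Pooled p̂ = (353+608)/(1213+1916) = 961/3129 = 0.307127.
SE = √(p̂(1−p̂)(1/n₁+1/n₂)) = √(0.307127·0.692873·0.00134632) = √(0.000286497) = 0.016926.
z = (0.291014 − 0.317328)/0.016926 = -0.026314/0.016926 = -1.5546.
p-value = P(Z < -1.555) ≈ 0.0600.

z = -1.5546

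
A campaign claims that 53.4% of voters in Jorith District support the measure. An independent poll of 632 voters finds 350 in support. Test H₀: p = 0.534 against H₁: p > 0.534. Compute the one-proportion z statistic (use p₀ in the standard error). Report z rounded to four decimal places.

p̂ = 350/632 = 0.553797.
Standard error under H₀: √(0.534×0.466/632) = 0.019843.
z = (0.553797 − 0.534)/0.019843 = 0.019797/0.019843 = 0.9977.

z = 0.9977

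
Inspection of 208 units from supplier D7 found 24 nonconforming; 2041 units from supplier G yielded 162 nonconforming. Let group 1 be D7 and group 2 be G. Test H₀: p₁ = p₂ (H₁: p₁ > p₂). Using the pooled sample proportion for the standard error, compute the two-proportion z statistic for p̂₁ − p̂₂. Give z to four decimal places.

p̂₁ = 24/208 = 0.1153846, p̂₂ = 162/2041 = 0.0793729.
Pooled p̂ = (24+162)/(208+2041) = 186/2249 = 0.0827034.
SE = √(p̂(1−p̂)(1/n₁+1/n₂)) = √(0.0827034·0.9172966·0.00529765) = √(0.000401898) = 0.0200474.
z = (0.1153846 − 0.0793729)/0.0200474 = 0.0360117/0.0200474 = 1.7963.
p-value = P(Z > 1.796) ≈ 0.0362.

z = 1.7963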